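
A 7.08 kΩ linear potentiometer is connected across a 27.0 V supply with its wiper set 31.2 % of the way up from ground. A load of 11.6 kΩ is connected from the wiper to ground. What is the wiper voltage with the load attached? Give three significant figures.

V ≈ 7.45 V

The wiper splits the pot into (1−α)R = 4.871 kΩ above and αR = 2.209 kΩ below.
Lower section ‖ load = 1.856 kΩ.
V_wiper = 27.0 × 1.856/(4.871 + 1.856) = 7.45 V.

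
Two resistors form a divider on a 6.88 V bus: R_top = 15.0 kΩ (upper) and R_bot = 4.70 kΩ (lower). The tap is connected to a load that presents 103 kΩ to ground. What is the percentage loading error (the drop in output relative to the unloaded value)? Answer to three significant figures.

3.36 %

The divider's output (Thévenin) resistance is R_top‖R_bot = 3.579 kΩ.
Fractional drop under load = R_th/(R_th + R_L) = 3.579 / (3.579 + 103) = 0.03358.
So the output falls by 3.36 %.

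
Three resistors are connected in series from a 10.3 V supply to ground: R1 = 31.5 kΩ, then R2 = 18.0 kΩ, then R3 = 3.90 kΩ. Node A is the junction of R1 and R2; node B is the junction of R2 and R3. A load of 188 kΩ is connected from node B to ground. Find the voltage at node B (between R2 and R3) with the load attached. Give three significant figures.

V ≈ 0.738 V

At node B, R3 is in parallel with the load: R3‖R_L = 3.821 kΩ.
Below node A the resistance is R2 + (R3‖R_L) = 21.82 kΩ, so V_A = 10.3 × 21.82/53.32 = 4.215 V.
Then V_B = V_A × (R3‖R_L)/(R2 + R3‖R_L) = 4.215 × 3.821/21.82 = 0.738 V.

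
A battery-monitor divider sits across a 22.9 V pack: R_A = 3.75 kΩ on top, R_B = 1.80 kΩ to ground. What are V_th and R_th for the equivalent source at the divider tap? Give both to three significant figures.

V_th is the open-circuit tap voltage: 22.9 × 1.80/(3.75 + 1.80) = 7.43 V.
With the supply zeroed, R_A and R_B appear in parallel from the tap: R_th = R_A‖R_B = (3.75 × 1.80)/5.550 = 1.22 kΩ.

V_th = 7.43 V, R_th = 1.22 kΩ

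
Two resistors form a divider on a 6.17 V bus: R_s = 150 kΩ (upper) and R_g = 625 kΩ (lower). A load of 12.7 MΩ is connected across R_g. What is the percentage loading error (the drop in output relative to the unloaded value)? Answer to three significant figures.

The divider's output (Thévenin) resistance is R_s‖R_g = 121.0 kΩ.
Fractional drop under load = R_th/(R_th + R_L) = 121.0 / (121.0 + 12700) = 0.009435.
So the output falls by 0.944 %.

0.944 %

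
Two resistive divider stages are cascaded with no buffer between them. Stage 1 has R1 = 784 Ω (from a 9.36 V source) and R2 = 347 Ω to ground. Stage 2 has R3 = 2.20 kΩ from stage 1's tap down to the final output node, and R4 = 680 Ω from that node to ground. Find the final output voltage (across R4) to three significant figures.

Stage 2 presents R3+R4 = 2880 Ω as a load on stage 1's tap.
Stage 1's lower leg becomes R2‖(R3+R4) = 309.7 Ω, so V_mid = 9.36 × 309.7/1094 = 2.650 V.
Stage 2 is itself unloaded: V_out = V_mid × R4/(R3+R4) = 2.650 × 680/2880 = 0.626 V.

V_out ≈ 0.626 V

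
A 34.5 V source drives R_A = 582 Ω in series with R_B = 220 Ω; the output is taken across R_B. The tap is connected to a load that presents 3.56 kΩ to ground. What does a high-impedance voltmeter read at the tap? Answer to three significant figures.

V_out ≈ 9.06 V

The load sits in parallel with R_B: R_B‖R_L = (220 × 3560) / (220 + 3560) = 207.2 Ω.
V_out = 34.5 × 207.2 / (582 + 207.2) = 34.5 × 207.2/789.2 = 9.06 V.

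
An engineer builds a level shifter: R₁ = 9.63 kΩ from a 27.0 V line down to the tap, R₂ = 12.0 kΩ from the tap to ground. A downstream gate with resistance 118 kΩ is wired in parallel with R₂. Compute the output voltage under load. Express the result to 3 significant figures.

V_out ≈ 14.3 V

The load sits in parallel with R₂: R₂‖R_L = (12.0 × 118) / (12.0 + 118) = 10.89 kΩ.
V_out = 27.0 × 10.89 / (9.63 + 10.89) = 27.0 × 10.89/20.52 = 14.3 V.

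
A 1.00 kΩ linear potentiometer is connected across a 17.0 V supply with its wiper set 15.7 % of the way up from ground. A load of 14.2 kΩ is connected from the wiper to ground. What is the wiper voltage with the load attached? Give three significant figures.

V ≈ 2.64 V

The wiper splits the pot into (1−α)R = 843.0 Ω above and αR = 157.0 Ω below.
Lower section ‖ load = 155.3 Ω.
V_wiper = 17.0 × 155.3/(843.0 + 155.3) = 2.64 V.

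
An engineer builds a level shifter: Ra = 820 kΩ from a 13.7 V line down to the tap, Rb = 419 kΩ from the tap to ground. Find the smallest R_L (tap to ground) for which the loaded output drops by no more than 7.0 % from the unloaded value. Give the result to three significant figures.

R_L(min) ≈ 3.68 MΩ

Output resistance R_th = Ra‖Rb = (820 × 419)/1239 = 277.3 kΩ.
The fractional drop is R_th/(R_th + R_L); requiring this ≤ 0.0700 gives R_L ≥ R_th(1/0.0700 − 1) = 277.3 × 13.29 = 3.68 MΩ.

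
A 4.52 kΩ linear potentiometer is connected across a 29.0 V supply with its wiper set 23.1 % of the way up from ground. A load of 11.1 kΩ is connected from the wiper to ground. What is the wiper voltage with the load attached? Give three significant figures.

V ≈ 6.25 V

The wiper splits the pot into (1−α)R = 3.476 kΩ above and αR = 1.044 kΩ below.
Lower section ‖ load = 0.9543 kΩ.
V_wiper = 29.0 × 0.9543/(3.476 + 0.9543) = 6.25 V.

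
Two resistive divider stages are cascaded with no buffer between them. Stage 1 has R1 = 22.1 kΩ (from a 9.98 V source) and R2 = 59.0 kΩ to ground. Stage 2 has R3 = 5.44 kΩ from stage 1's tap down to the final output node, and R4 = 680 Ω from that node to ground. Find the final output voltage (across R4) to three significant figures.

V_out ≈ 0.222 V

Stage 2 presents R3+R4 = 6120 Ω as a load on stage 1's tap.
Stage 1's lower leg becomes R2‖(R3+R4) = 5545 Ω, so V_mid = 9.98 × 5545/27640 = 2.002 V.
Stage 2 is itself unloaded: V_out = V_mid × R4/(R3+R4) = 2.002 × 680/6120 = 0.222 V.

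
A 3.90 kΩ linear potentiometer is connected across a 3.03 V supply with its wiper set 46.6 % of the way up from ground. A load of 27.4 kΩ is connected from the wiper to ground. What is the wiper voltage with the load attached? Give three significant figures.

V ≈ 1.36 V

The wiper splits the pot into (1−α)R = 2.083 kΩ above and αR = 1.817 kΩ below.
Lower section ‖ load = 1.704 kΩ.
V_wiper = 3.03 × 1.704/(2.083 + 1.704) = 1.36 V.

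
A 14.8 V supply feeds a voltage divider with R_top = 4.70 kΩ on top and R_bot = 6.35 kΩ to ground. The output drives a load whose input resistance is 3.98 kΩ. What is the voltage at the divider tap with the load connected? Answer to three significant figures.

V_out ≈ 5.07 V

The load sits in parallel with R_bot: R_bot‖R_L = (6.35 × 3.98) / (6.35 + 3.98) = 2.447 kΩ.
V_out = 14.8 × 2.447 / (4.70 + 2.447) = 14.8 × 2.447/7.147 = 5.07 V.
(Unloaded it would have been 8.50 V.)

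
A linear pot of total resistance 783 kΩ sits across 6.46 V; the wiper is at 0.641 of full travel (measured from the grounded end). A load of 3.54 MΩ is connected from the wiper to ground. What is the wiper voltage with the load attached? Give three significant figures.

V ≈ 3.94 V

The wiper splits the pot into (1−α)R = 281.1 kΩ above and αR = 501.9 kΩ below.
Lower section ‖ load = 439.6 kΩ.
V_wiper = 6.46 × 439.6/(281.1 + 439.6) = 3.94 V.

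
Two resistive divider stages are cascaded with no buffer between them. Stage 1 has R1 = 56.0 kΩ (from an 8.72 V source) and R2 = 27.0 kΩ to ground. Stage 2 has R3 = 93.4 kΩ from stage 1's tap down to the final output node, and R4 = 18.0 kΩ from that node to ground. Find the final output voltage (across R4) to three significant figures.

Stage 2 presents R3+R4 = 111.4 kΩ as a load on stage 1's tap.
Stage 1's lower leg becomes R2‖(R3+R4) = 21.73 kΩ, so V_mid = 8.72 × 21.73/77.73 = 2.438 V.
Stage 2 is itself unloaded: V_out = V_mid × R4/(R3+R4) = 2.438 × 18.0/111.4 = 0.394 V.

V_out ≈ 0.394 V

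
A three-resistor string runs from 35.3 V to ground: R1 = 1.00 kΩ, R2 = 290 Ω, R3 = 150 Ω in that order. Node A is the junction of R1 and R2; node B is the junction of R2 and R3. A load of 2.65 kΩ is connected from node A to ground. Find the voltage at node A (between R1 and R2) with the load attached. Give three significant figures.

V ≈ 9.67 V

Below node A the series string R2+R3 = 440.0 Ω sits in parallel with the 2650 Ω load: 377.3 Ω.
V_A = 35.3 × 377.3/(1000 + 377.3) = 9.67 V.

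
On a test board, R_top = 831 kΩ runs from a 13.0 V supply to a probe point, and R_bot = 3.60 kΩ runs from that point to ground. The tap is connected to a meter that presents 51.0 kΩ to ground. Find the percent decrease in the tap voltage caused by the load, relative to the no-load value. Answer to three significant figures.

The divider's output (Thévenin) resistance is R_top‖R_bot = 3.584 kΩ.
Fractional drop under load = R_th/(R_th + R_L) = 3.584 / (3.584 + 51.0) = 0.06567.
So the output falls by 6.57 %.

6.57 %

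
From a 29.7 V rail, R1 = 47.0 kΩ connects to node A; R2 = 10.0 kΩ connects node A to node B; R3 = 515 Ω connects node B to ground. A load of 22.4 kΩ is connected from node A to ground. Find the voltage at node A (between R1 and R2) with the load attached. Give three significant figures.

V ≈ 3.92 V

Below node A the series string R2+R3 = 10520 Ω sits in parallel with the 22400 Ω load: 7156 Ω.
V_A = 29.7 × 7156/(47000 + 7156) = 3.92 V.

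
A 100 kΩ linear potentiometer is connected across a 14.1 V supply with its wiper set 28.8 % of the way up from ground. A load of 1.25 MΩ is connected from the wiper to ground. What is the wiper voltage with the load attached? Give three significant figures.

V ≈ 4.00 V

The wiper splits the pot into (1−α)R = 71.20 kΩ above and αR = 28.80 kΩ below.
Lower section ‖ load = 28.15 kΩ.
V_wiper = 14.1 × 28.15/(71.20 + 28.15) = 4.00 V.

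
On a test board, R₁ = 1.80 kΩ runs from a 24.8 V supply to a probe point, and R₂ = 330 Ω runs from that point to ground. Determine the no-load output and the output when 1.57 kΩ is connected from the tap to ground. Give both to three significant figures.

Open-circuit: V = 24.8 × 330/(1800 + 330) = 3.84 V.
With the load, R₂ becomes R₂‖R_L = 272.7 Ω, so V = 24.8 × 272.7/2073 = 3.26 V.

Unloaded: 3.84 V; loaded: 3.26 V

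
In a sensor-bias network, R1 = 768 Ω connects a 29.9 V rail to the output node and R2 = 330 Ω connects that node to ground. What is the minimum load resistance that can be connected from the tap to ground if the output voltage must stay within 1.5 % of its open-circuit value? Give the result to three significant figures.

R_L(min) ≈ 15.2 kΩ

Output resistance R_th = R1‖R2 = (768 × 330)/1098 = 230.8 Ω.
The fractional drop is R_th/(R_th + R_L); requiring this ≤ 0.0150 gives R_L ≥ R_th(1/0.0150 − 1) = 230.8 × 65.67 = 15.2 kΩ.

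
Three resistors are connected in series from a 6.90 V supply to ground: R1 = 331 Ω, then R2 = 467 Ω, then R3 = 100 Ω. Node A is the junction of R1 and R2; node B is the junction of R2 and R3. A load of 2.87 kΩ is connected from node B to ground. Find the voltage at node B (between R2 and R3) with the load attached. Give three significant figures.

V ≈ 0.745 V

At node B, R3 is in parallel with the load: R3‖R_L = 96.63 Ω.
Below node A the resistance is R2 + (R3‖R_L) = 563.6 Ω, so V_A = 6.90 × 563.6/894.6 = 4.347 V.
Then V_B = V_A × (R3‖R_L)/(R2 + R3‖R_L) = 4.347 × 96.63/563.6 = 0.745 V.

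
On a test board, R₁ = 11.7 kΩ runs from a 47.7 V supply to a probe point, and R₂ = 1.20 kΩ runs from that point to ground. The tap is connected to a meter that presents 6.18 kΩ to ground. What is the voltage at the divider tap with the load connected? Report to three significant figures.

V_out ≈ 3.77 V

The load sits in parallel with R₂: R₂‖R_L = (1.20 × 6.18) / (1.20 + 6.18) = 1.005 kΩ.
V_out = 47.7 × 1.005 / (11.7 + 1.005) = 47.7 × 1.005/12.70 = 3.77 V.
(Unloaded it would have been 4.44 V.)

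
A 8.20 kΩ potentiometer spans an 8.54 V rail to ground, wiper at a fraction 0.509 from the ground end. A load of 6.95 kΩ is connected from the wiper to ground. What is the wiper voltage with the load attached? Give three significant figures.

The wiper splits the pot into (1−α)R = 4.026 kΩ above and αR = 4.174 kΩ below.
Lower section ‖ load = 2.608 kΩ.
V_wiper = 8.54 × 2.608/(4.026 + 2.608) = 3.36 V.

V ≈ 3.36 V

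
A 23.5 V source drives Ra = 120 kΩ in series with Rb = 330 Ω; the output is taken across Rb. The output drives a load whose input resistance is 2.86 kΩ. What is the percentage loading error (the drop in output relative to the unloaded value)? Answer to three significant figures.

10.3 %

Unloaded V = 23.5 × 330/120300 = 0.064448 V.
Loaded: Rb‖R_L = 295.9 Ω, giving V = 23.5 × 295.9/120300 = 0.057797 V.
Drop = (0.064448 − 0.057797) / 0.064448 = 10.3 %.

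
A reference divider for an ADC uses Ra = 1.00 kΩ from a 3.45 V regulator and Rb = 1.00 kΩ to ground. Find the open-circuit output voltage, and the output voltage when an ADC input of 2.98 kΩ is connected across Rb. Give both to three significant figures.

Open-circuit: V = 3.45 × 1.00/(1.00 + 1.00) = 1.73 V.
With the load, Rb becomes Rb‖R_L = 0.7487 kΩ, so V = 3.45 × 0.7487/1.749 = 1.48 V.

Unloaded: 1.73 V; loaded: 1.48 V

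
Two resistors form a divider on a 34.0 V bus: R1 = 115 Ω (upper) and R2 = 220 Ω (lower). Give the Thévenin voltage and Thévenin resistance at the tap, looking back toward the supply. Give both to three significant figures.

V_th = 22.3 V, R_th = 75.5 Ω

V_th is the open-circuit tap voltage: 34.0 × 220/(115 + 220) = 22.3 V.
With the supply zeroed, R1 and R2 appear in parallel from the tap: R_th = R1‖R2 = (115 × 220)/335.0 = 75.5 Ω.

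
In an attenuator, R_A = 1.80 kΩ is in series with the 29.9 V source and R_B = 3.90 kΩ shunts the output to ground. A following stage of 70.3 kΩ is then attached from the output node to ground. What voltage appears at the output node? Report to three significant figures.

The load sits in parallel with R_B: R_B‖R_L = (3.90 × 70.3) / (3.90 + 70.3) = 3.695 kΩ.
V_out = 29.9 × 3.695 / (1.80 + 3.695) = 29.9 × 3.695/5.495 = 20.1 V.
(Unloaded it would have been 20.5 V.)

V_out ≈ 20.1 V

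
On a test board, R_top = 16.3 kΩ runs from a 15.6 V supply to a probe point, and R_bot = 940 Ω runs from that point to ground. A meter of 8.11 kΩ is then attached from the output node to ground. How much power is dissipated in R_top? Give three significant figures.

P ≈ 13.5 mW

Total resistance from the source is R_top + (R_bot‖R_L) = 17140 Ω, so I = 15.6/17140 Ω = 0.9100 mA.
P = I²·R_top = (0.9100 mA)² × 16.3 kΩ = 13.5 mW.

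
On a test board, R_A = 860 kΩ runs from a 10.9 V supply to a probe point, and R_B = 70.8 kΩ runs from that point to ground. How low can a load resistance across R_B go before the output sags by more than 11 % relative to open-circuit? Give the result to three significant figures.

R_L(min) ≈ 529 kΩ

Output resistance R_th = R_A‖R_B = (860 × 70.8)/930.8 = 65.41 kΩ.
The fractional drop is R_th/(R_th + R_L); requiring this ≤ 0.110 gives R_L ≥ R_th(1/0.110 − 1) = 65.41 × 8.091 = 529 kΩ.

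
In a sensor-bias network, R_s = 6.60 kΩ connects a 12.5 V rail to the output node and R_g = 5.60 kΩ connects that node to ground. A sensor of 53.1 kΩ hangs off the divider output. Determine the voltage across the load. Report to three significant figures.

The load sits in parallel with R_g: R_g‖R_L = (5.60 × 53.1) / (5.60 + 53.1) = 5.066 kΩ.
V_out = 12.5 × 5.066 / (6.60 + 5.066) = 12.5 × 5.066/11.67 = 5.43 V.
(Unloaded it would have been 5.74 V.)

V_out ≈ 5.43 V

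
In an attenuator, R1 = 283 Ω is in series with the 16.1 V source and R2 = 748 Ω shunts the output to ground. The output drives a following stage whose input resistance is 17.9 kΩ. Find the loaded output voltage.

The load sits in parallel with R2: R2‖R_L = (748 × 17900) / (748 + 17900) = 718.0 Ω.
V_out = 16.1 × 718.0 / (283 + 718.0) = 16.1 × 718.0/1001 = 11.5 V.
(Unloaded it would have been 11.7 V.)

V_out ≈ 11.5 V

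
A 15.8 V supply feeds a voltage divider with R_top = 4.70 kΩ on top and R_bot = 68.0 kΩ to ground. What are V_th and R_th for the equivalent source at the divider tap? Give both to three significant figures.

V_th is the open-circuit tap voltage: 15.8 × 68.0/(4.70 + 68.0) = 14.8 V.
With the supply zeroed, R_top and R_bot appear in parallel from the tap: R_th = R_top‖R_bot = (4.70 × 68.0)/72.70 = 4.40 kΩ.

V_th = 14.8 V, R_th = 4.40 kΩ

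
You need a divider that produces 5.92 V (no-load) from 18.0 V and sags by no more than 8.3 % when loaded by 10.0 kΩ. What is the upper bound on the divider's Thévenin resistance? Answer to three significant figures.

Loading drop = R_th/(R_th + R_L) ≤ 0.0830, so R_th ≤ R_L · ε/(1−ε) = 10.0 kΩ × 0.0830/0.9170 = 905 Ω.

R_th ≤ 905 Ω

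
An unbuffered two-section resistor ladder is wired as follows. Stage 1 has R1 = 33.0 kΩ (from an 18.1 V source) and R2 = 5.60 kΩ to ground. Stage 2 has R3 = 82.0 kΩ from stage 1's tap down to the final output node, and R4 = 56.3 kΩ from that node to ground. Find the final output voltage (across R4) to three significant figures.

Stage 2 presents R3+R4 = 138.3 kΩ as a load on stage 1's tap.
Stage 1's lower leg becomes R2‖(R3+R4) = 5.382 kΩ, so V_mid = 18.1 × 5.382/38.38 = 2.538 V.
Stage 2 is itself unloaded: V_out = V_mid × R4/(R3+R4) = 2.538 × 56.3/138.3 = 1.03 V.

V_out ≈ 1.03 V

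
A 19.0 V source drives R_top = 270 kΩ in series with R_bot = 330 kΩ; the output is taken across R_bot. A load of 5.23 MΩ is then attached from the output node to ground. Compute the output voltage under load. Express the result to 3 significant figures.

The load sits in parallel with R_bot: R_bot‖R_L = (330 × 5230) / (330 + 5230) = 310.4 kΩ.
V_out = 19.0 × 310.4 / (270 + 310.4) = 19.0 × 310.4/580.4 = 10.2 V.

V_out ≈ 10.2 V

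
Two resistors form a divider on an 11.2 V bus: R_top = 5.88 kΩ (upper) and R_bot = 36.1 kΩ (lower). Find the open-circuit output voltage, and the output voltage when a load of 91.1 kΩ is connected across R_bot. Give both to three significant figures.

Open-circuit: V = 11.2 × 36.1/(5.88 + 36.1) = 9.63 V.
With the load, R_bot becomes R_bot‖R_L = 25.85 kΩ, so V = 11.2 × 25.85/31.73 = 9.12 V.

Unloaded: 9.63 V; loaded: 9.12 V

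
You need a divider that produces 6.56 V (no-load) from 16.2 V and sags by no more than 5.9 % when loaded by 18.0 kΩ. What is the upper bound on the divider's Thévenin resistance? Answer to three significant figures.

R_th ≤ 1.13 kΩ

Loading drop = R_th/(R_th + R_L) ≤ 0.0590, so R_th ≤ R_L · ε/(1−ε) = 18.0 kΩ × 0.0590/0.9410 = 1.13 kΩ.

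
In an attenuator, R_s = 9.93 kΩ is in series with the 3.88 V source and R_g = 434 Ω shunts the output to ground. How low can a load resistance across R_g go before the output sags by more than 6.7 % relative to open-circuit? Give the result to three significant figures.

R_L(min) ≈ 5.79 kΩ

Output resistance R_th = R_s‖R_g = (9930 × 434)/10360 = 415.8 Ω.
The fractional drop is R_th/(R_th + R_L); requiring this ≤ 0.0670 gives R_L ≥ R_th(1/0.0670 − 1) = 415.8 × 13.93 = 5.79 kΩ.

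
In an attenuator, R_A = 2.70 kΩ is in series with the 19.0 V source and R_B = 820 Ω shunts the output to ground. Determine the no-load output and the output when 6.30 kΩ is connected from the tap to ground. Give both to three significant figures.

Open-circuit: V = 19.0 × 820/(2700 + 820) = 4.43 V.
With the load, R_B becomes R_B‖R_L = 725.6 Ω, so V = 19.0 × 725.6/3426 = 4.02 V.

Unloaded: 4.43 V; loaded: 4.02 V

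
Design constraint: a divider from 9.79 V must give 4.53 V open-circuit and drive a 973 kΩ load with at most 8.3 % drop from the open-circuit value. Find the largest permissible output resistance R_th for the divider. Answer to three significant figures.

R_th ≤ 88.1 kΩ

Loading drop = R_th/(R_th + R_L) ≤ 0.0830, so R_th ≤ R_L · ε/(1−ε) = 973 kΩ × 0.0830/0.9170 = 88.1 kΩ.
(Any R1, R2 with R2/(R1+R2) = 0.463 and R1‖R2 ≤ 88.1 kΩ will meet the spec.)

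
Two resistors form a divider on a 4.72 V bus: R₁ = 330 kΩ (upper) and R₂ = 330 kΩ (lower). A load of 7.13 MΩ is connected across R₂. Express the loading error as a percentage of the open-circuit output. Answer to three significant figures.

2.26 %

The divider's output (Thévenin) resistance is R₁‖R₂ = 165.0 kΩ.
Fractional drop under load = R_th/(R_th + R_L) = 165.0 / (165.0 + 7130) = 0.02262.
So the output falls by 2.26 %.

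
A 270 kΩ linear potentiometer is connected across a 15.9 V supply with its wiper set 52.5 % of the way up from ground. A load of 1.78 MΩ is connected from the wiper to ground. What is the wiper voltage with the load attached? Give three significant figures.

V ≈ 8.04 V

The wiper splits the pot into (1−α)R = 128.2 kΩ above and αR = 141.8 kΩ below.
Lower section ‖ load = 131.3 kΩ.
V_wiper = 15.9 × 131.3/(128.2 + 131.3) = 8.04 V.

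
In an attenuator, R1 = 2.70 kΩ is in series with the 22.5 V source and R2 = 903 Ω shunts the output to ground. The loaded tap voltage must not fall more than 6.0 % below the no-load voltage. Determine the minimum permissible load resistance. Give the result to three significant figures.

Output resistance R_th = R1‖R2 = (2700 × 903)/3603 = 676.7 Ω.
The fractional drop is R_th/(R_th + R_L); requiring this ≤ 0.0600 gives R_L ≥ R_th(1/0.0600 − 1) = 676.7 × 15.67 = 10.6 kΩ.

R_L(min) ≈ 10.6 kΩ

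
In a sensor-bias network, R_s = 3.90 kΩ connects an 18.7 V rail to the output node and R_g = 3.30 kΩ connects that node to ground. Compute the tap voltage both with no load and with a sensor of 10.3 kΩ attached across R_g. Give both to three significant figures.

Open-circuit: V = 18.7 × 3.30/(3.90 + 3.30) = 8.57 V.
With the load, R_g becomes R_g‖R_L = 2.499 kΩ, so V = 18.7 × 2.499/6.399 = 7.30 V.

Unloaded: 8.57 V; loaded: 7.30 V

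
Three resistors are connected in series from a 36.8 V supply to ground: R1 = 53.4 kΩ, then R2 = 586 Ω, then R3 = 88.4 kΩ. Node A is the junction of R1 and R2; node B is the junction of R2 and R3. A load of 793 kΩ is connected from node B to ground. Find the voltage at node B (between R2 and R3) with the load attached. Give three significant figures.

V ≈ 21.9 V

At node B, R3 is in parallel with the load: R3‖R_L = 79530 Ω.
Below node A the resistance is R2 + (R3‖R_L) = 80120 Ω, so V_A = 36.8 × 80120/133500 = 22.08 V.
Then V_B = V_A × (R3‖R_L)/(R2 + R3‖R_L) = 22.08 × 79530/80120 = 21.9 V.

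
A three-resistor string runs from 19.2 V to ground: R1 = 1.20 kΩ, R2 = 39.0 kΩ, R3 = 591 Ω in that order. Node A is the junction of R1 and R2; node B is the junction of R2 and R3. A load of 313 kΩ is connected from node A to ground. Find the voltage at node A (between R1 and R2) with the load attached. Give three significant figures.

Below node A the series string R2+R3 = 39590 Ω sits in parallel with the 313000 Ω load: 35150 Ω.
V_A = 19.2 × 35150/(1200 + 35150) = 18.6 V.

V ≈ 18.6 V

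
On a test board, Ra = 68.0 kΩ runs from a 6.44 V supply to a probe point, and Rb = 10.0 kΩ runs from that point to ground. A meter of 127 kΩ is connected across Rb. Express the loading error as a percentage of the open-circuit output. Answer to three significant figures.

The divider's output (Thévenin) resistance is Ra‖Rb = 8.718 kΩ.
Fractional drop under load = R_th/(R_th + R_L) = 8.718 / (8.718 + 127) = 0.06424.
So the output falls by 6.42 %.

6.42 %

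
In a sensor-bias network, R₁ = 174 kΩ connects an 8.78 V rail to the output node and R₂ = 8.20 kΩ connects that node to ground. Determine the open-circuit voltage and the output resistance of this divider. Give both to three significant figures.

V_th is the open-circuit tap voltage: 8.78 × 8.20/(174 + 8.20) = 0.395 V.
With the supply zeroed, R₁ and R₂ appear in parallel from the tap: R_th = R₁‖R₂ = (174 × 8.20)/182.2 = 7.83 kΩ.

V_th = 0.395 V, R_th = 7.83 kΩ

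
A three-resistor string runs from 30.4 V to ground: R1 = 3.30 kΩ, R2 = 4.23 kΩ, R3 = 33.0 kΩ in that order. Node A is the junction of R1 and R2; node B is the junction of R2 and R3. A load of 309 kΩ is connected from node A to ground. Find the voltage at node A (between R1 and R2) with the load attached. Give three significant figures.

V ≈ 27.7 V

Below node A the series string R2+R3 = 37.23 kΩ sits in parallel with the 309 kΩ load: 33.23 kΩ.
V_A = 30.4 × 33.23/(3.30 + 33.23) = 27.7 V.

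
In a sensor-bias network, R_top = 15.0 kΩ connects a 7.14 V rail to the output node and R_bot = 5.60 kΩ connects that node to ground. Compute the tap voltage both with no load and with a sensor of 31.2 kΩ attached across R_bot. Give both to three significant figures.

Unloaded: 1.94 V; loaded: 1.72 V

Open-circuit: V = 7.14 × 5.60/(15.0 + 5.60) = 1.94 V.
With the load, R_bot becomes R_bot‖R_L = 4.748 kΩ, so V = 7.14 × 4.748/19.75 = 1.72 V.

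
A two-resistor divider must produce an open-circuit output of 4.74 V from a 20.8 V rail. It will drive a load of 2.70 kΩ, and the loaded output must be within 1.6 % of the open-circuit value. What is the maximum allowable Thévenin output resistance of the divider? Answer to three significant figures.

Loading drop = R_th/(R_th + R_L) ≤ 0.0160, so R_th ≤ R_L · ε/(1−ε) = 2.70 kΩ × 0.0160/0.9840 = 43.9 Ω.
(Any R1, R2 with R2/(R1+R2) = 0.228 and R1‖R2 ≤ 43.9 Ω will meet the spec.)

R_th ≤ 43.9 Ω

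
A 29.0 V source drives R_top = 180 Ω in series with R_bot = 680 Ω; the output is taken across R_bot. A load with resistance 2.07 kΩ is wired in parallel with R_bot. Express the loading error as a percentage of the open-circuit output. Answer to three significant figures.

6.43 %

The divider's output (Thévenin) resistance is R_top‖R_bot = 142.3 Ω.
Fractional drop under load = R_th/(R_th + R_L) = 142.3 / (142.3 + 2070) = 0.06433.
So the output falls by 6.43 %.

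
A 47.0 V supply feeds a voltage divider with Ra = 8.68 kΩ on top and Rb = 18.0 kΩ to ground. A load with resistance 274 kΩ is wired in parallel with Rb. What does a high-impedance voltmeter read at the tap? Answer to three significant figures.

The load sits in parallel with Rb: Rb‖R_L = (18.0 × 274) / (18.0 + 274) = 16.89 kΩ.
V_out = 47.0 × 16.89 / (8.68 + 16.89) = 47.0 × 16.89/25.57 = 31.0 V.
(Unloaded it would have been 31.7 V.)

V_out ≈ 31.0 V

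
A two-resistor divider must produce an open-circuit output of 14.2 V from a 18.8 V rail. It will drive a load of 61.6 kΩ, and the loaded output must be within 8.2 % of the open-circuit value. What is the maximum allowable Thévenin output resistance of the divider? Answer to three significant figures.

R_th ≤ 5.50 kΩ

Loading drop = R_th/(R_th + R_L) ≤ 0.0820, so R_th ≤ R_L · ε/(1−ε) = 61.6 kΩ × 0.0820/0.9180 = 5.50 kΩ.
(Any R1, R2 with R2/(R1+R2) = 0.755 and R1‖R2 ≤ 5.50 kΩ will meet the spec.)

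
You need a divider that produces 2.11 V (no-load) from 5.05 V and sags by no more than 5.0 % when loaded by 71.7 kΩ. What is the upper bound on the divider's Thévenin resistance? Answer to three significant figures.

R_th ≤ 3.77 kΩ

Loading drop = R_th/(R_th + R_L) ≤ 0.0500, so R_th ≤ R_L · ε/(1−ε) = 71.7 kΩ × 0.0500/0.9500 = 3.77 kΩ.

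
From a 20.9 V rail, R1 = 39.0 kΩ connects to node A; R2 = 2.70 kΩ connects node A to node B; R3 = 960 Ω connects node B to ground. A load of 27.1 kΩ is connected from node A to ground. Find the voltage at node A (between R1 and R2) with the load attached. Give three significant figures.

V ≈ 1.60 V

Below node A the series string R2+R3 = 3660 Ω sits in parallel with the 27100 Ω load: 3225 Ω.
V_A = 20.9 × 3225/(39000 + 3225) = 1.60 V.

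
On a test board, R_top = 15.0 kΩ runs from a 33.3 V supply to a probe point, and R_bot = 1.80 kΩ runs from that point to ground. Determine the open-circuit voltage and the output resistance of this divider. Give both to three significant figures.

V_th = 3.57 V, R_th = 1.61 kΩ

V_th is the open-circuit tap voltage: 33.3 × 1.80/(15.0 + 1.80) = 3.57 V.
With the supply zeroed, R_top and R_bot appear in parallel from the tap: R_th = R_top‖R_bot = (15.0 × 1.80)/16.80 = 1.61 kΩ.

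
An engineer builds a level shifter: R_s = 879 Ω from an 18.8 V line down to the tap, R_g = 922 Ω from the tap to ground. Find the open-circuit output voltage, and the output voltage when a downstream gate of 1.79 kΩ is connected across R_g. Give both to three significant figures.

Unloaded: 9.62 V; loaded: 7.69 V

Open-circuit: V = 18.8 × 922/(879 + 922) = 9.62 V.
With the load, R_g becomes R_g‖R_L = 608.5 Ω, so V = 18.8 × 608.5/1488 = 7.69 V.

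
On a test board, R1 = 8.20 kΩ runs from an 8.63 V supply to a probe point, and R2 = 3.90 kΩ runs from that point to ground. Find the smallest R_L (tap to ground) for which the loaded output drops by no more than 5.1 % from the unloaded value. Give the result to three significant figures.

R_L(min) ≈ 49.2 kΩ

Output resistance R_th = R1‖R2 = (8.20 × 3.90)/12.10 = 2.643 kΩ.
The fractional drop is R_th/(R_th + R_L); requiring this ≤ 0.0510 gives R_L ≥ R_th(1/0.0510 − 1) = 2.643 × 18.61 = 49.2 kΩ.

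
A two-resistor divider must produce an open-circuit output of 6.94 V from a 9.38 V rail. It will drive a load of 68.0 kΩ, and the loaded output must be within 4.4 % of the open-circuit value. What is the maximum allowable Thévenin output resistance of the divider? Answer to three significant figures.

Loading drop = R_th/(R_th + R_L) ≤ 0.0440, so R_th ≤ R_L · ε/(1−ε) = 68.0 kΩ × 0.0440/0.9560 = 3.13 kΩ.

R_th ≤ 3.13 kΩ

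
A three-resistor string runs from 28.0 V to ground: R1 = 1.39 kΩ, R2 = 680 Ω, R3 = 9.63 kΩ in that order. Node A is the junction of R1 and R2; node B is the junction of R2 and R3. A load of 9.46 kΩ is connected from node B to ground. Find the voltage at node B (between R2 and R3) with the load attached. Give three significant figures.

At node B, R3 is in parallel with the load: R3‖R_L = 4772 Ω.
Below node A the resistance is R2 + (R3‖R_L) = 5452 Ω, so V_A = 28.0 × 5452/6842 = 22.31 V.
Then V_B = V_A × (R3‖R_L)/(R2 + R3‖R_L) = 22.31 × 4772/5452 = 19.5 V.

V ≈ 19.5 V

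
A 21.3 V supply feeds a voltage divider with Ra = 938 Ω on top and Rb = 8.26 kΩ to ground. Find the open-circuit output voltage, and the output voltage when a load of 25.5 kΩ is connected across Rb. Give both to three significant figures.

Open-circuit: V = 21.3 × 8260/(938 + 8260) = 19.1 V.
With the load, Rb becomes Rb‖R_L = 6239 Ω, so V = 21.3 × 6239/7177 = 18.5 V.

Unloaded: 19.1 V; loaded: 18.5 V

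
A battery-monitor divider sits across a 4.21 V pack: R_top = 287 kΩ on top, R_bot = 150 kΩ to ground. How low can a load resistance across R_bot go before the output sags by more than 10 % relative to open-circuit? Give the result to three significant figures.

R_L(min) ≈ 887 kΩ

Output resistance R_th = R_top‖R_bot = (287 × 150)/437.0 = 98.51 kΩ.
The fractional drop is R_th/(R_th + R_L); requiring this ≤ 0.100 gives R_L ≥ R_th(1/0.100 − 1) = 98.51 × 9.000 = 887 kΩ.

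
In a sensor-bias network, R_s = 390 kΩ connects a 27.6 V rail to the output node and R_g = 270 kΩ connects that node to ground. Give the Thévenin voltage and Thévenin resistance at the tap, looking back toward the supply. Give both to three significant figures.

V_th is the open-circuit tap voltage: 27.6 × 270/(390 + 270) = 11.3 V.
With the supply zeroed, R_s and R_g appear in parallel from the tap: R_th = R_s‖R_g = (390 × 270)/660.0 = 160 kΩ.

V_th = 11.3 V, R_th = 160 kΩ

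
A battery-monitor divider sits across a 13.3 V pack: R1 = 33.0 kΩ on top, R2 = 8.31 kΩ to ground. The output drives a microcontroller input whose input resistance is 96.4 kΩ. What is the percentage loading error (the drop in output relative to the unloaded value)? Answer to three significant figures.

The divider's output (Thévenin) resistance is R1‖R2 = 6.638 kΩ.
Fractional drop under load = R_th/(R_th + R_L) = 6.638 / (6.638 + 96.4) = 0.06443.
So the output falls by 6.44 %.

6.44 %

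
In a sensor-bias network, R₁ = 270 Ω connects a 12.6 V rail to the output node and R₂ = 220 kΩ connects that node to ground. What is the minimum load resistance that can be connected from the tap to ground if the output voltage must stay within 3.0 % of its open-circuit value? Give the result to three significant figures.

R_L(min) ≈ 8.72 kΩ

Output resistance R_th = R₁‖R₂ = (270 × 220000)/220300 = 269.7 Ω.
The fractional drop is R_th/(R_th + R_L); requiring this ≤ 0.0300 gives R_L ≥ R_th(1/0.0300 − 1) = 269.7 × 32.33 = 8.72 kΩ.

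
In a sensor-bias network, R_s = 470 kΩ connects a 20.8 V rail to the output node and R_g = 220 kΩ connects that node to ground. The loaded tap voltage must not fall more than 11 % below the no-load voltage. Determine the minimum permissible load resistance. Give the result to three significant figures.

R_L(min) ≈ 1.21 MΩ

Output resistance R_th = R_s‖R_g = (470 × 220)/690.0 = 149.9 kΩ.
The fractional drop is R_th/(R_th + R_L); requiring this ≤ 0.110 gives R_L ≥ R_th(1/0.110 − 1) = 149.9 × 8.091 = 1.21 MΩ.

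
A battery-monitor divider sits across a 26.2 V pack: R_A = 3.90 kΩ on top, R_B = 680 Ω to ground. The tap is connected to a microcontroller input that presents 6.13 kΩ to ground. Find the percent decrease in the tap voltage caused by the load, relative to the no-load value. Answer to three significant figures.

Unloaded V = 26.2 × 680/4580 = 3.8900 V.
Loaded: R_B‖R_L = 612.1 Ω, giving V = 26.2 × 612.1/4512 = 3.5542 V.
Drop = (3.8900 − 3.5542) / 3.8900 = 8.63 %.

8.63 %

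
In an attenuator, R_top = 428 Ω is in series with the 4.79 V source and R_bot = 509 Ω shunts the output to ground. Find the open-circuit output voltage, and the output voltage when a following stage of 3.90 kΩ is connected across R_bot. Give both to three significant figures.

Unloaded: 2.60 V; loaded: 2.46 V

Open-circuit: V = 4.79 × 509/(428 + 509) = 2.60 V.
With the load, R_bot becomes R_bot‖R_L = 450.2 Ω, so V = 4.79 × 450.2/878.2 = 2.46 V.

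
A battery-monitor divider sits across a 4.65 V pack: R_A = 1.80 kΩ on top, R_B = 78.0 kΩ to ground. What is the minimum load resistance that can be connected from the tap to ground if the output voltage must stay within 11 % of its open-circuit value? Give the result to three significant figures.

R_L(min) ≈ 14.2 kΩ

Output resistance R_th = R_A‖R_B = (1.80 × 78.0)/79.80 = 1.759 kΩ.
The fractional drop is R_th/(R_th + R_L); requiring this ≤ 0.110 gives R_L ≥ R_th(1/0.110 − 1) = 1.759 × 8.091 = 14.2 kΩ.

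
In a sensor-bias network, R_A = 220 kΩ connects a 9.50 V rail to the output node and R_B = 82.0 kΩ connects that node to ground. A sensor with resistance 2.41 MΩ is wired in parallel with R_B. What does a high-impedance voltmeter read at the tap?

V_out ≈ 2.52 V

The load sits in parallel with R_B: R_B‖R_L = (82.0 × 2410) / (82.0 + 2410) = 79.30 kΩ.
V_out = 9.50 × 79.30 / (220 + 79.30) = 9.50 × 79.30/299.3 = 2.52 V.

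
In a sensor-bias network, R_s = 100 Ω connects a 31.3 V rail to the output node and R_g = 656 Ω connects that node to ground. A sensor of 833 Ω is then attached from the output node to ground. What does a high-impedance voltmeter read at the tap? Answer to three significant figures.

The load sits in parallel with R_g: R_g‖R_L = (656 × 833) / (656 + 833) = 367.0 Ω.
V_out = 31.3 × 367.0 / (100 + 367.0) = 31.3 × 367.0/467.0 = 24.6 V.
(Unloaded it would have been 27.2 V.)

V_out ≈ 24.6 V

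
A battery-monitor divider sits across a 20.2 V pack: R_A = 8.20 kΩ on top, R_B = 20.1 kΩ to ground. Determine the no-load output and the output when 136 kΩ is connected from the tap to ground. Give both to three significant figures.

Open-circuit: V = 20.2 × 20.1/(8.20 + 20.1) = 14.3 V.
With the load, R_B becomes R_B‖R_L = 17.51 kΩ, so V = 20.2 × 17.51/25.71 = 13.8 V.

Unloaded: 14.3 V; loaded: 13.8 V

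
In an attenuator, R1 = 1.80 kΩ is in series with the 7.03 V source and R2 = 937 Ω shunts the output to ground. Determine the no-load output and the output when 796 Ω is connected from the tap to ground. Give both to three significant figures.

Open-circuit: V = 7.03 × 937/(1800 + 937) = 2.41 V.
With the load, R2 becomes R2‖R_L = 430.4 Ω, so V = 7.03 × 430.4/2230 = 1.36 V.

Unloaded: 2.41 V; loaded: 1.36 V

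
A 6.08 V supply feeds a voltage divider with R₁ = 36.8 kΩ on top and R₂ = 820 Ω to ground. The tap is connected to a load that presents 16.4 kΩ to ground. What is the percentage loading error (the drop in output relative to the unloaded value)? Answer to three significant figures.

4.66 %

The divider's output (Thévenin) resistance is R₁‖R₂ = 802.1 Ω.
Fractional drop under load = R_th/(R_th + R_L) = 802.1 / (802.1 + 16400) = 0.04663.
So the output falls by 4.66 %.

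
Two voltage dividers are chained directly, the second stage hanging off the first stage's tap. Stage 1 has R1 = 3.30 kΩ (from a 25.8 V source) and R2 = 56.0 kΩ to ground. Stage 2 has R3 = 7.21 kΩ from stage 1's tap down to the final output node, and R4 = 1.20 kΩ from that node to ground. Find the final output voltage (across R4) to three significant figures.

Stage 2 presents R3+R4 = 8.410 kΩ as a load on stage 1's tap.
Stage 1's lower leg becomes R2‖(R3+R4) = 7.312 kΩ, so V_mid = 25.8 × 7.312/10.61 = 17.78 V.
Stage 2 is itself unloaded: V_out = V_mid × R4/(R3+R4) = 17.78 × 1.20/8.410 = 2.54 V.

V_out ≈ 2.54 V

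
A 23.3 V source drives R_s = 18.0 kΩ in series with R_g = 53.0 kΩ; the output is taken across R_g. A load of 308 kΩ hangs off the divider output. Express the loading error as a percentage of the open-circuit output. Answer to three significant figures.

The divider's output (Thévenin) resistance is R_s‖R_g = 13.44 kΩ.
Fractional drop under load = R_th/(R_th + R_L) = 13.44 / (13.44 + 308) = 0.04180.
So the output falls by 4.18 %.

4.18 %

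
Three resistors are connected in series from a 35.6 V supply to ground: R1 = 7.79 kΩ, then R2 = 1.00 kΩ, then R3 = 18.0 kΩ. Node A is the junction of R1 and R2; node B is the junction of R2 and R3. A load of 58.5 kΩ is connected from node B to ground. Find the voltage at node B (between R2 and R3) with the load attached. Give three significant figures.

V ≈ 21.7 V

At node B, R3 is in parallel with the load: R3‖R_L = 13.76 kΩ.
Below node A the resistance is R2 + (R3‖R_L) = 14.76 kΩ, so V_A = 35.6 × 14.76/22.55 = 23.30 V.
Then V_B = V_A × (R3‖R_L)/(R2 + R3‖R_L) = 23.30 × 13.76/14.76 = 21.7 V.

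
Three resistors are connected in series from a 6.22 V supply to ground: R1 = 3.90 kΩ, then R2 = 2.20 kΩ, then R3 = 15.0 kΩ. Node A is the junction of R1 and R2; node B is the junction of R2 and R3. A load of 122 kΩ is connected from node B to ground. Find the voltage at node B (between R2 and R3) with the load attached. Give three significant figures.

At node B, R3 is in parallel with the load: R3‖R_L = 13.36 kΩ.
Below node A the resistance is R2 + (R3‖R_L) = 15.56 kΩ, so V_A = 6.22 × 15.56/19.46 = 4.973 V.
Then V_B = V_A × (R3‖R_L)/(R2 + R3‖R_L) = 4.973 × 13.36/15.56 = 4.27 V.

V ≈ 4.27 V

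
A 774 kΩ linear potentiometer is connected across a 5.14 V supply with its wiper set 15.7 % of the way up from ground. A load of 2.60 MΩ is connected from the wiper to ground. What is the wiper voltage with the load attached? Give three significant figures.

The wiper splits the pot into (1−α)R = 652.5 kΩ above and αR = 121.5 kΩ below.
Lower section ‖ load = 116.1 kΩ.
V_wiper = 5.14 × 116.1/(652.5 + 116.1) = 0.776 V.

V ≈ 0.776 V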